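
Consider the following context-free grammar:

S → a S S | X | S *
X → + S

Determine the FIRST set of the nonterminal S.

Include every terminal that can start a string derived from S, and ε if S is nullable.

We compute FIRST(S) using the standard algorithm.
FIRST(S) = {+, a}
FIRST(X) = {+}
Therefore, FIRST(S) = {+, a}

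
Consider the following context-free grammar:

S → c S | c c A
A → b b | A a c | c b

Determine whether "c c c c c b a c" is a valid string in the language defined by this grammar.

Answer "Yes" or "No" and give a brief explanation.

Yes - a valid derivation exists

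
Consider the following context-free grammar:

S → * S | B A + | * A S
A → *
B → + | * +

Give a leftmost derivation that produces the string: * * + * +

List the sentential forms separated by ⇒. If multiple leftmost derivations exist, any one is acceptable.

S ⇒ * S ⇒ * B A + ⇒ * * + A + ⇒ * * + * +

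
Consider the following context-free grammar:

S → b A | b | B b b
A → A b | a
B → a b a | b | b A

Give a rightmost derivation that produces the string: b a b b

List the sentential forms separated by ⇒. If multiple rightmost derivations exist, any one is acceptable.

S ⇒ B b b ⇒ b A b b ⇒ b a b b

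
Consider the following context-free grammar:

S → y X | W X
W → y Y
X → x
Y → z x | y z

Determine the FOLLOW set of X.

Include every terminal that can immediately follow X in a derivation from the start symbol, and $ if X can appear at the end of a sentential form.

We compute FOLLOW(X) using the standard algorithm.
FOLLOW(S) starts with {$}.
FIRST(S) = {y}
FIRST(W) = {y}
FIRST(X) = {x}
FIRST(Y) = {y, z}
FOLLOW(S) = {$}
FOLLOW(W) = {x}
FOLLOW(X) = {$}
FOLLOW(Y) = {x}
Therefore, FOLLOW(X) = {$}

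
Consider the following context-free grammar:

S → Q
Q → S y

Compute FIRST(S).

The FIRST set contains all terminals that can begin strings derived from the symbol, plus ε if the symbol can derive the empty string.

We compute FIRST(S) using the standard algorithm.
FIRST(Q) = {}
FIRST(S) = {}
Therefore, FIRST(S) = {}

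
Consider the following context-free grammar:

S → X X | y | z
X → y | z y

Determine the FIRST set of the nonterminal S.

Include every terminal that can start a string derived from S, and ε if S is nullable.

We compute FIRST(S) using the standard algorithm.
FIRST(S) = {y, z}
FIRST(X) = {y, z}
Therefore, FIRST(S) = {y, z}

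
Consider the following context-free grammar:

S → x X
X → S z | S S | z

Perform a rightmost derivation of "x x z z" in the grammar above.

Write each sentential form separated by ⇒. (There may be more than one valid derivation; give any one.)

S ⇒ x X ⇒ x S z ⇒ x x X z ⇒ x x z z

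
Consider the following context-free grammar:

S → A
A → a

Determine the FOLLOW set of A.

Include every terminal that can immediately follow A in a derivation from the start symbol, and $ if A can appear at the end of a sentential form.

We compute FOLLOW(A) using the standard algorithm.
FOLLOW(S) starts with {$}.
FIRST(A) = {a}
FIRST(S) = {a}
FOLLOW(A) = {$}
FOLLOW(S) = {$}
Therefore, FOLLOW(A) = {$}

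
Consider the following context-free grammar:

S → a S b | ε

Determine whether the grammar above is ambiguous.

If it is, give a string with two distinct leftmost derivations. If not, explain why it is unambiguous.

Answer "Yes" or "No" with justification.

No - the grammar is unambiguous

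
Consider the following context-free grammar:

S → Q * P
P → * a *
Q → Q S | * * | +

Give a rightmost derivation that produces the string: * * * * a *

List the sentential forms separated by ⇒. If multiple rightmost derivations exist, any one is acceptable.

S ⇒ Q * P ⇒ Q * * a * ⇒ * * * * a *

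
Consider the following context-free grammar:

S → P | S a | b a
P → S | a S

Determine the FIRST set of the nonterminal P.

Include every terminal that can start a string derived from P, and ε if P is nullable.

We compute FIRST(P) using the standard algorithm.
FIRST(P) = {a, b}
FIRST(S) = {a, b}
Therefore, FIRST(P) = {a, b}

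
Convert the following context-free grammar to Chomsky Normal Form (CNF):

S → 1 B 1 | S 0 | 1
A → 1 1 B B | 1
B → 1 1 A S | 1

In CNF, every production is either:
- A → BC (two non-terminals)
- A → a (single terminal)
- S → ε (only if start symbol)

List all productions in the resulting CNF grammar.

T1 → 1; T0 → 0; S → 1; A → 1; B → 1; S → T1 X0; X0 → B T1; S → S T0; A → T1 X1; X1 → T1 X2; X2 → B B; B → T1 X3; X3 → T1 X4; X4 → A S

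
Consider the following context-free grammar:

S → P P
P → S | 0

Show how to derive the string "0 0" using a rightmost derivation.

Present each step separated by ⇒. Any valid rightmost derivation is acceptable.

S ⇒ P P ⇒ P 0 ⇒ 0 0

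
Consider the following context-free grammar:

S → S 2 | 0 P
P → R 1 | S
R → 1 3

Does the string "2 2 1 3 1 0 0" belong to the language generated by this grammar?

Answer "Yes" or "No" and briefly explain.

No - no valid derivation exists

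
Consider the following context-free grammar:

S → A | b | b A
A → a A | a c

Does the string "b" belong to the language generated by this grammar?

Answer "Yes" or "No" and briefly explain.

Yes - a valid derivation exists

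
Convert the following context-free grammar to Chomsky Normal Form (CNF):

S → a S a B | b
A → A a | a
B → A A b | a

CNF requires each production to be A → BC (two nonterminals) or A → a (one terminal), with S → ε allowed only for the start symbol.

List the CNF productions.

TA → a; S → b; A → a; TB → b; B → a; S → TA X0; X0 → S X1; X1 → TA B; A → A TA; B → A X2; X2 → A TB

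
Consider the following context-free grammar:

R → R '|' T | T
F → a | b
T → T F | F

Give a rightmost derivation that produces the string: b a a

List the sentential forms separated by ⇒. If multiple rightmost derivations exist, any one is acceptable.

R ⇒ T ⇒ T F ⇒ T a ⇒ T F a ⇒ T a a ⇒ F a a ⇒ b a a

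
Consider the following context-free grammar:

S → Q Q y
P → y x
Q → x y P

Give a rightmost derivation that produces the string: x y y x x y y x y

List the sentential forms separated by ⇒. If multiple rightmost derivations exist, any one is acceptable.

S ⇒ Q Q y ⇒ Q x y P y ⇒ Q x y y x y ⇒ x y P x y y x y ⇒ x y y x x y y x y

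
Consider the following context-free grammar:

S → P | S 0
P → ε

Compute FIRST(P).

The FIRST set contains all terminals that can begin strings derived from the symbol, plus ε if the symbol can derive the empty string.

We compute FIRST(P) using the standard algorithm.
FIRST(P) = {ε}
FIRST(S) = {0, ε}
Therefore, FIRST(P) = {ε}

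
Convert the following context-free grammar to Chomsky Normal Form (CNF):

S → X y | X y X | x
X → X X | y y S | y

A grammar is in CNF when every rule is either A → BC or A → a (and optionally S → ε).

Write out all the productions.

TY → y; S → x; X → y; S → X TY; S → X X0; X0 → TY X; X → X X; X → TY X1; X1 → TY S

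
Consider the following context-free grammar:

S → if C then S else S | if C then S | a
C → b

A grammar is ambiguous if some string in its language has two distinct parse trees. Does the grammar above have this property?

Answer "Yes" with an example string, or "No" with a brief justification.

Yes - the string 'if b then if b then if b then a else a else a' has two distinct parse trees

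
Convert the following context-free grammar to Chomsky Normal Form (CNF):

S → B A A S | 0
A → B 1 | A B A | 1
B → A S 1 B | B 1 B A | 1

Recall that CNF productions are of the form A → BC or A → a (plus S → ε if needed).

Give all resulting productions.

S → 0; T1 → 1; A → 1; B → 1; S → B X0; X0 → A X1; X1 → A S; A → B T1; A → A X2; X2 → B A; B → A X3; X3 → S X4; X4 → T1 B; B → B X5; X5 → T1 X6; X6 → B A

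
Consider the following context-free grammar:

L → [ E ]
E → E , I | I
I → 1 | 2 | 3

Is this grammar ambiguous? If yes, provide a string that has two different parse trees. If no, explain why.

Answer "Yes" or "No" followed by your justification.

No - the grammar is unambiguous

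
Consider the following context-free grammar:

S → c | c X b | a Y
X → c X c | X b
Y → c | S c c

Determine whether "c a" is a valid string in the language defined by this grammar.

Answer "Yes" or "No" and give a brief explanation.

No - no valid derivation exists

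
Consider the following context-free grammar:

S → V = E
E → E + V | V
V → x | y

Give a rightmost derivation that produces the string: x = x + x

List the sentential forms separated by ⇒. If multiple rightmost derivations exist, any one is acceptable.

S ⇒ V = E ⇒ V = E + V ⇒ V = E + x ⇒ V = V + x ⇒ V = x + x ⇒ x = x + x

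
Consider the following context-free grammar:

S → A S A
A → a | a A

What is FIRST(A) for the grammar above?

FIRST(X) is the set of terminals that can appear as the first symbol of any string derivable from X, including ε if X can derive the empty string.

We compute FIRST(A) using the standard algorithm.
FIRST(A) = {a}
FIRST(S) = {a}
Therefore, FIRST(A) = {a}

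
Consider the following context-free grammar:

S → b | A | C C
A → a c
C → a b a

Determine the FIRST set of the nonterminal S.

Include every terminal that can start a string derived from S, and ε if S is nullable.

We compute FIRST(S) using the standard algorithm.
FIRST(A) = {a}
FIRST(C) = {a}
FIRST(S) = {a, b}
Therefore, FIRST(S) = {a, b}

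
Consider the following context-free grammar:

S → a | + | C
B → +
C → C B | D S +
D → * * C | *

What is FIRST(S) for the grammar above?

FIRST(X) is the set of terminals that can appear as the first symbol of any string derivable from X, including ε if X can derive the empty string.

We compute FIRST(S) using the standard algorithm.
FIRST(B) = {+}
FIRST(C) = {*}
FIRST(D) = {*}
FIRST(S) = {*, +, a}
Therefore, FIRST(S) = {*, +, a}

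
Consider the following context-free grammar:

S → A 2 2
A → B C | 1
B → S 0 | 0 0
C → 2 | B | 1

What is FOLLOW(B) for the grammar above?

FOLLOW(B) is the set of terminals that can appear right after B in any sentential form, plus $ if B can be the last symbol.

We compute FOLLOW(B) using the standard algorithm.
FOLLOW(S) starts with {$}.
FIRST(A) = {0, 1}
FIRST(B) = {0, 1}
FIRST(C) = {0, 1, 2}
FIRST(S) = {0, 1}
FOLLOW(A) = {2}
FOLLOW(B) = {0, 1, 2}
FOLLOW(C) = {2}
FOLLOW(S) = {$, 0}
Therefore, FOLLOW(B) = {0, 1, 2}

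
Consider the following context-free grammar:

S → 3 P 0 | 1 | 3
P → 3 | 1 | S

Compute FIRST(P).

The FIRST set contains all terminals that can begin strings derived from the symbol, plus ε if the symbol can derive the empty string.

We compute FIRST(P) using the standard algorithm.
FIRST(P) = {1, 3}
FIRST(S) = {1, 3}
Therefore, FIRST(P) = {1, 3}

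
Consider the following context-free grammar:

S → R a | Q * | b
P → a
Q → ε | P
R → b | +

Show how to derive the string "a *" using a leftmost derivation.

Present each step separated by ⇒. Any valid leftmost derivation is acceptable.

S ⇒ Q * ⇒ P * ⇒ a *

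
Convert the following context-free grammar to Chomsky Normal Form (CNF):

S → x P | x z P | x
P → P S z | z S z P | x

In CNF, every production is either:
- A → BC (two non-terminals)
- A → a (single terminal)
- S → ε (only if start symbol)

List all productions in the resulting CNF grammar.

TX → x; TZ → z; S → x; P → x; S → TX P; S → TX X0; X0 → TZ P; P → P X1; X1 → S TZ; P → TZ X2; X2 → S X3; X3 → TZ P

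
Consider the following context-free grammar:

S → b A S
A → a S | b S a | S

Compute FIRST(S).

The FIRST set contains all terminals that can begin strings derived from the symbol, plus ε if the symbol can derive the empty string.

We compute FIRST(S) using the standard algorithm.
FIRST(A) = {a, b}
FIRST(S) = {b}
Therefore, FIRST(S) = {b}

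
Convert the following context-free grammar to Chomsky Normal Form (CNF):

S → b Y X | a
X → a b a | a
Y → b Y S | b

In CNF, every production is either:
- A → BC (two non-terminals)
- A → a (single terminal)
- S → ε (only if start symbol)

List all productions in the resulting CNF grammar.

TB → b; S → a; TA → a; X → a; Y → b; S → TB X0; X0 → Y X; X → TA X1; X1 → TB TA; Y → TB X2; X2 → Y S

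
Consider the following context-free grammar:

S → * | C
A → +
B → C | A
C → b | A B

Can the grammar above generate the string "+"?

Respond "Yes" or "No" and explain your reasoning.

No - no valid derivation exists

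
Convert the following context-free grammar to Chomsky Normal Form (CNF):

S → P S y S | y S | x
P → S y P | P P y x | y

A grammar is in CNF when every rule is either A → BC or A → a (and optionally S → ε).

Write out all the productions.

TY → y; S → x; TX → x; P → y; S → P X0; X0 → S X1; X1 → TY S; S → TY S; P → S X2; X2 → TY P; P → P X3; X3 → P X4; X4 → TY TX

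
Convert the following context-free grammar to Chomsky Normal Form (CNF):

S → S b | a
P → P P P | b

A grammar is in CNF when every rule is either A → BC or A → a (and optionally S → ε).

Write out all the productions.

TB → b; S → a; P → b; S → S TB; P → P X0; X0 → P P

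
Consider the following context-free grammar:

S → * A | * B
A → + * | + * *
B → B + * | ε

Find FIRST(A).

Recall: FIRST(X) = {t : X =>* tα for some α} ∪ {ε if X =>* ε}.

We compute FIRST(A) using the standard algorithm.
FIRST(A) = {+}
FIRST(B) = {+, ε}
FIRST(S) = {*}
Therefore, FIRST(A) = {+}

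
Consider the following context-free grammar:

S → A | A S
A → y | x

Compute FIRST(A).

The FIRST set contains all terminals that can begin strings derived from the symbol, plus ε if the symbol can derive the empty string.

We compute FIRST(A) using the standard algorithm.
FIRST(A) = {x, y}
FIRST(S) = {x, y}
Therefore, FIRST(A) = {x, y}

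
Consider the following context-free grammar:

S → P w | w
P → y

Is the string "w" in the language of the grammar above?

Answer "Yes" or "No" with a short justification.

Yes - a valid derivation exists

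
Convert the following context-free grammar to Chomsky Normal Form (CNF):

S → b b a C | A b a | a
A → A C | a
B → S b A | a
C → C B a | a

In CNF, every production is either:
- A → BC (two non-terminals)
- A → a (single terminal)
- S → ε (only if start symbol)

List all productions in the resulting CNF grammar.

TB → b; TA → a; S → a; A → a; B → a; C → a; S → TB X0; X0 → TB X1; X1 → TA C; S → A X2; X2 → TB TA; A → A C; B → S X3; X3 → TB A; C → C X4; X4 → B TA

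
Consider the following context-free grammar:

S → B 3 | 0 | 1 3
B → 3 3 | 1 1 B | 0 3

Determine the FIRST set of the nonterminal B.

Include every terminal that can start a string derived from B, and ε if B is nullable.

We compute FIRST(B) using the standard algorithm.
FIRST(B) = {0, 1, 3}
FIRST(S) = {0, 1, 3}
Therefore, FIRST(B) = {0, 1, 3}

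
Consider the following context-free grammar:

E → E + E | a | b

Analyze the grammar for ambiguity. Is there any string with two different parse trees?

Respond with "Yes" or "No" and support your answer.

Yes - the string 'b + a + a + a + a + a' has two distinct parse trees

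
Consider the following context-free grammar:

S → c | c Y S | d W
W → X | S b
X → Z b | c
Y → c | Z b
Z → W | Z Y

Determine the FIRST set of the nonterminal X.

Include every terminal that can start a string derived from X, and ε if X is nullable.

We compute FIRST(X) using the standard algorithm.
FIRST(S) = {c, d}
FIRST(W) = {c, d}
FIRST(X) = {c, d}
FIRST(Y) = {c, d}
FIRST(Z) = {c, d}
Therefore, FIRST(X) = {c, d}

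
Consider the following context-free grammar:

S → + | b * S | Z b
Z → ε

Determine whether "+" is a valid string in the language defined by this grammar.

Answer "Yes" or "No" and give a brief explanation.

Yes - a valid derivation exists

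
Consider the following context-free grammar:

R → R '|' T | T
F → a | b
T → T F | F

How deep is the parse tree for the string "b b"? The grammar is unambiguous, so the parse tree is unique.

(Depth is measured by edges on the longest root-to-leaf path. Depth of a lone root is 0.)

4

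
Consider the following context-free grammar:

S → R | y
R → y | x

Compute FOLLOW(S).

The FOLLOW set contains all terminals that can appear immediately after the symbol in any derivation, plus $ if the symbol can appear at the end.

We compute FOLLOW(S) using the standard algorithm.
FOLLOW(S) starts with {$}.
FIRST(R) = {x, y}
FIRST(S) = {x, y}
FOLLOW(R) = {$}
FOLLOW(S) = {$}
Therefore, FOLLOW(S) = {$}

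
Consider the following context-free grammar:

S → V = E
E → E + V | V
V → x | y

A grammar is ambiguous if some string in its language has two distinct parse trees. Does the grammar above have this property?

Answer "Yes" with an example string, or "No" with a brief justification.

No - the grammar is unambiguous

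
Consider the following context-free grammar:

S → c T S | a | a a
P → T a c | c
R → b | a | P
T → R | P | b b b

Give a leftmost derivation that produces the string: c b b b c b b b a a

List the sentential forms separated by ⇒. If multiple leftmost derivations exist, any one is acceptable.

S ⇒ c T S ⇒ c b b b S ⇒ c b b b c T S ⇒ c b b b c b b b S ⇒ c b b b c b b b a a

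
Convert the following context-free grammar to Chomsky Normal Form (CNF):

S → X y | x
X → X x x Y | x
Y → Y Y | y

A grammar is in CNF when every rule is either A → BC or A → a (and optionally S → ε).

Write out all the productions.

TY → y; S → x; TX → x; X → x; Y → y; S → X TY; X → X X0; X0 → TX X1; X1 → TX Y; Y → Y Y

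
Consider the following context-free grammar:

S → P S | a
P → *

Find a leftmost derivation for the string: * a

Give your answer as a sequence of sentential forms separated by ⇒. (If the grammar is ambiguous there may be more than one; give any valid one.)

S ⇒ P S ⇒ * S ⇒ * a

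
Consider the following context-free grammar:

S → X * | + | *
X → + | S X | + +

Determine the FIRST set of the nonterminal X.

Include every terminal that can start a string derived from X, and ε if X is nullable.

We compute FIRST(X) using the standard algorithm.
FIRST(S) = {*, +}
FIRST(X) = {*, +}
Therefore, FIRST(X) = {*, +}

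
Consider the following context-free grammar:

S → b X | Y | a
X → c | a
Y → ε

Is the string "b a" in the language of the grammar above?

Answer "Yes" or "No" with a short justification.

Yes - a valid derivation exists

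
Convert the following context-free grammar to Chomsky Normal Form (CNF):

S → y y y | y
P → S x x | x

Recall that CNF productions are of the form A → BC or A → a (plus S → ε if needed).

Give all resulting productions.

TY → y; S → y; TX → x; P → x; S → TY X0; X0 → TY TY; P → S X1; X1 → TX TX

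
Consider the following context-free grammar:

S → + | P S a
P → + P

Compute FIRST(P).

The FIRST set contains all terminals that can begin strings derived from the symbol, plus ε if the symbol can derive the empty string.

We compute FIRST(P) using the standard algorithm.
FIRST(P) = {+}
FIRST(S) = {+}
Therefore, FIRST(P) = {+}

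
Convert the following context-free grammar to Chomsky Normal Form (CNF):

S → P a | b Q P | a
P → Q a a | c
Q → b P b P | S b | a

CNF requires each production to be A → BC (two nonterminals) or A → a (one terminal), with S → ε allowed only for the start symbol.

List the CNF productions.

TA → a; TB → b; S → a; P → c; Q → a; S → P TA; S → TB X0; X0 → Q P; P → Q X1; X1 → TA TA; Q → TB X2; X2 → P X3; X3 → TB P; Q → S TB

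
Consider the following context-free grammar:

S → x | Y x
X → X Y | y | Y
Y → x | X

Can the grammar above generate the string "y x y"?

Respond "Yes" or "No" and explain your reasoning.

No - no valid derivation exists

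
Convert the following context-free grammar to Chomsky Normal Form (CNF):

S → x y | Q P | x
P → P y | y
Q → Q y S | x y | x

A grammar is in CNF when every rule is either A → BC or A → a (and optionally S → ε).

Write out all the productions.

TX → x; TY → y; S → x; P → y; Q → x; S → TX TY; S → Q P; P → P TY; Q → Q X0; X0 → TY S; Q → TX TY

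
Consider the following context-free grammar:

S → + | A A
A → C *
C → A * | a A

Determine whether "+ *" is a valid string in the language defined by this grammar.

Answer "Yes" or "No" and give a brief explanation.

No - no valid derivation exists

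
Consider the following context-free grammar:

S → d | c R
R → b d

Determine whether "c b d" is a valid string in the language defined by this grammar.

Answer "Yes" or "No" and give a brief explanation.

Yes - a valid derivation exists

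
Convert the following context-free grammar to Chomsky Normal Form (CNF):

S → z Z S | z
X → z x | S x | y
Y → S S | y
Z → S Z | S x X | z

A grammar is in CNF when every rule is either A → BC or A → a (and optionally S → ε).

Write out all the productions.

TZ → z; S → z; TX → x; X → y; Y → y; Z → z; S → TZ X0; X0 → Z S; X → TZ TX; X → S TX; Y → S S; Z → S Z; Z → S X1; X1 → TX X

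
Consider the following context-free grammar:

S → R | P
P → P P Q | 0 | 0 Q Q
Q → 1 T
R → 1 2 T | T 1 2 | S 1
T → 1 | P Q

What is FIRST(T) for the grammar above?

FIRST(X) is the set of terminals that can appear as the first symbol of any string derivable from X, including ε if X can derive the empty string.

We compute FIRST(T) using the standard algorithm.
FIRST(P) = {0}
FIRST(Q) = {1}
FIRST(R) = {0, 1}
FIRST(S) = {0, 1}
FIRST(T) = {0, 1}
Therefore, FIRST(T) = {0, 1}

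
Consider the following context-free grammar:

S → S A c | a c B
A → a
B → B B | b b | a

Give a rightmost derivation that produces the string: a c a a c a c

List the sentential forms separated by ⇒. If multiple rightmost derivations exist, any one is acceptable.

S ⇒ S A c ⇒ S a c ⇒ S A c a c ⇒ S a c a c ⇒ a c B a c a c ⇒ a c a a c a c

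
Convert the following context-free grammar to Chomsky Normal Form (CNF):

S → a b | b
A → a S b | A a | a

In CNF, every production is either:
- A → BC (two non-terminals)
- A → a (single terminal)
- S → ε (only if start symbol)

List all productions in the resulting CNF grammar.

TA → a; TB → b; S → b; A → a; S → TA TB; A → TA X0; X0 → S TB; A → A TA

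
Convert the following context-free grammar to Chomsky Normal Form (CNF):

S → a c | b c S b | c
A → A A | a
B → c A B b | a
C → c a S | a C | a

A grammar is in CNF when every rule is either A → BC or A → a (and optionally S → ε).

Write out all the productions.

TA → a; TC → c; TB → b; S → c; A → a; B → a; C → a; S → TA TC; S → TB X0; X0 → TC X1; X1 → S TB; A → A A; B → TC X2; X2 → A X3; X3 → B TB; C → TC X4; X4 → TA S; C → TA C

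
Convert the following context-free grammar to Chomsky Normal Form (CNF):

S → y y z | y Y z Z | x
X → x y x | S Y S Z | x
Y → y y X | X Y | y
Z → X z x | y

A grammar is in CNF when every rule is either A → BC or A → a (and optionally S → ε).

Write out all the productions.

TY → y; TZ → z; S → x; TX → x; X → x; Y → y; Z → y; S → TY X0; X0 → TY TZ; S → TY X1; X1 → Y X2; X2 → TZ Z; X → TX X3; X3 → TY TX; X → S X4; X4 → Y X5; X5 → S Z; Y → TY X6; X6 → TY X; Y → X Y; Z → X X7; X7 → TZ TX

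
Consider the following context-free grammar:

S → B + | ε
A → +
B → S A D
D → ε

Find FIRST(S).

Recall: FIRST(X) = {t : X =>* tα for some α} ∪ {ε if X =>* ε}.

We compute FIRST(S) using the standard algorithm.
FIRST(A) = {+}
FIRST(B) = {+}
FIRST(D) = {ε}
FIRST(S) = {+, ε}
Therefore, FIRST(S) = {+, ε}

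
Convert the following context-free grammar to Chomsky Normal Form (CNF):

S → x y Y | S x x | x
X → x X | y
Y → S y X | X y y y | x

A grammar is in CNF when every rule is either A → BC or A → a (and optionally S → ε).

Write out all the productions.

TX → x; TY → y; S → x; X → y; Y → x; S → TX X0; X0 → TY Y; S → S X1; X1 → TX TX; X → TX X; Y → S X2; X2 → TY X; Y → X X3; X3 → TY X4; X4 → TY TY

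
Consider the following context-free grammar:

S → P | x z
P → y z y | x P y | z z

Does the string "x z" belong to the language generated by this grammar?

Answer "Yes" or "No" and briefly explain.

Yes - a valid derivation exists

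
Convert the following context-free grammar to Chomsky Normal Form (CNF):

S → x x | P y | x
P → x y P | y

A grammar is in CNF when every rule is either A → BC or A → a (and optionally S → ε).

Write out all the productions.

TX → x; TY → y; S → x; P → y; S → TX TX; S → P TY; P → TX X0; X0 → TY P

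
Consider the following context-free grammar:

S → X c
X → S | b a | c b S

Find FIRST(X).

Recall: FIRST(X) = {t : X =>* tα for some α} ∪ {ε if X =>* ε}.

We compute FIRST(X) using the standard algorithm.
FIRST(S) = {b, c}
FIRST(X) = {b, c}
Therefore, FIRST(X) = {b, c}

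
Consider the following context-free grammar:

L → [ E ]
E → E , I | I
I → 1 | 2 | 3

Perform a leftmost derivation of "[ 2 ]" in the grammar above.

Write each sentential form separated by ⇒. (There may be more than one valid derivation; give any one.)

L ⇒ [ E ] ⇒ [ I ] ⇒ [ 2 ]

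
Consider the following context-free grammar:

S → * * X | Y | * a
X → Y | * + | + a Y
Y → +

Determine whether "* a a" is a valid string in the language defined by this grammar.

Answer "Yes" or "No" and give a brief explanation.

No - no valid derivation exists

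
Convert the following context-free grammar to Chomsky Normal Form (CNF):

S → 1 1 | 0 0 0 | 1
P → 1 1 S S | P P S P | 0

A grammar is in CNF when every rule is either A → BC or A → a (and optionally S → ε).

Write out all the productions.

T1 → 1; T0 → 0; S → 1; P → 0; S → T1 T1; S → T0 X0; X0 → T0 T0; P → T1 X1; X1 → T1 X2; X2 → S S; P → P X3; X3 → P X4; X4 → S P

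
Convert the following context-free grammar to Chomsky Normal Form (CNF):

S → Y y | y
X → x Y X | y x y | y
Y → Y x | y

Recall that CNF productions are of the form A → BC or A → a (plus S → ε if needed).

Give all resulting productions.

TY → y; S → y; TX → x; X → y; Y → y; S → Y TY; X → TX X0; X0 → Y X; X → TY X1; X1 → TX TY; Y → Y TX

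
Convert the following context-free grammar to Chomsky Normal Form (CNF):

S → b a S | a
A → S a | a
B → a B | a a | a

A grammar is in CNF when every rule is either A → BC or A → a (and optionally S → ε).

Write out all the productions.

TB → b; TA → a; S → a; A → a; B → a; S → TB X0; X0 → TA S; A → S TA; B → TA B; B → TA TA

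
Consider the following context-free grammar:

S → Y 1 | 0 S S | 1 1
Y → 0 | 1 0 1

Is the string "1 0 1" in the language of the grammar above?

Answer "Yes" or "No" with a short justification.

No - no valid derivation exists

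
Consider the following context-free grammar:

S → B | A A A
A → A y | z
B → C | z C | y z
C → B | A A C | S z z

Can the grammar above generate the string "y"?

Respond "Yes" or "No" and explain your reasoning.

No - no valid derivation exists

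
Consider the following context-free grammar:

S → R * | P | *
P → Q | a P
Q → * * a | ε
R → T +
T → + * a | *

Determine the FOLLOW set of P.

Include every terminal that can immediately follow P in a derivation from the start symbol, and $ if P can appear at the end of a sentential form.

We compute FOLLOW(P) using the standard algorithm.
FOLLOW(S) starts with {$}.
FIRST(P) = {*, a, ε}
FIRST(Q) = {*, ε}
FIRST(R) = {*, +}
FIRST(S) = {*, +, a, ε}
FIRST(T) = {*, +}
FOLLOW(P) = {$}
FOLLOW(Q) = {$}
FOLLOW(R) = {*}
FOLLOW(S) = {$}
FOLLOW(T) = {+}
Therefore, FOLLOW(P) = {$}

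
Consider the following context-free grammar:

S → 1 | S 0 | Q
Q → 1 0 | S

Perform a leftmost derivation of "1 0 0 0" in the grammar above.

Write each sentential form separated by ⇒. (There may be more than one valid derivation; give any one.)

S ⇒ S 0 ⇒ S 0 0 ⇒ S 0 0 0 ⇒ Q 0 0 0 ⇒ S 0 0 0 ⇒ 1 0 0 0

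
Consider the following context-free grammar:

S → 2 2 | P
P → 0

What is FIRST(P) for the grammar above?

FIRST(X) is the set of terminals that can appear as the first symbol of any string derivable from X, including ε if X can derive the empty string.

We compute FIRST(P) using the standard algorithm.
FIRST(P) = {0}
FIRST(S) = {0, 2}
Therefore, FIRST(P) = {0}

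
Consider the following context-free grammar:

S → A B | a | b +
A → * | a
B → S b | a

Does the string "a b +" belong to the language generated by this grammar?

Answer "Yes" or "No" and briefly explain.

No - no valid derivation exists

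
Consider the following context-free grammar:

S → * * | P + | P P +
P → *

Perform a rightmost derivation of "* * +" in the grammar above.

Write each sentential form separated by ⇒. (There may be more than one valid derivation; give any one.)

S ⇒ P P + ⇒ P * + ⇒ * * +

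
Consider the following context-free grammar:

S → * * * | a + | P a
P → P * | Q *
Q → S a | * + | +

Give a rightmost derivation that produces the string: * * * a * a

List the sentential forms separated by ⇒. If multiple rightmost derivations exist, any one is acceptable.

S ⇒ P a ⇒ Q * a ⇒ S a * a ⇒ * * * a * a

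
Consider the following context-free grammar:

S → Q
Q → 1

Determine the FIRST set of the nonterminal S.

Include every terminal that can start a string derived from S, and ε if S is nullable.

We compute FIRST(S) using the standard algorithm.
FIRST(Q) = {1}
FIRST(S) = {1}
Therefore, FIRST(S) = {1}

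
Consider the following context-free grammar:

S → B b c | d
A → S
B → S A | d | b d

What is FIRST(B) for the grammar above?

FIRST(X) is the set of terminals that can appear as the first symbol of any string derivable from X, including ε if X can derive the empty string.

We compute FIRST(B) using the standard algorithm.
FIRST(A) = {b, d}
FIRST(B) = {b, d}
FIRST(S) = {b, d}
Therefore, FIRST(B) = {b, d}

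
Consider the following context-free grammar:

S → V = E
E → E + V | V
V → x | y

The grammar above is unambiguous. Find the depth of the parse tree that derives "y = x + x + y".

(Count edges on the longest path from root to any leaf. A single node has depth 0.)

5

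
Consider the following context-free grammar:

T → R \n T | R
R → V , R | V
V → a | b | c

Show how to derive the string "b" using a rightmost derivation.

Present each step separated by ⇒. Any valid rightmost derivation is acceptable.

T ⇒ R ⇒ V ⇒ b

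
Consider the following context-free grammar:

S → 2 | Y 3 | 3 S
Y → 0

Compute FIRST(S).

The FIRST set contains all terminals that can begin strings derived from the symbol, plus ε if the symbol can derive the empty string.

We compute FIRST(S) using the standard algorithm.
FIRST(S) = {0, 2, 3}
FIRST(Y) = {0}
Therefore, FIRST(S) = {0, 2, 3}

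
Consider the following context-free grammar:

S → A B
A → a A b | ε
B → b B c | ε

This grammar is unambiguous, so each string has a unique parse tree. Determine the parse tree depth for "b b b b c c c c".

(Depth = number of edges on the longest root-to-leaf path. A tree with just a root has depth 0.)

6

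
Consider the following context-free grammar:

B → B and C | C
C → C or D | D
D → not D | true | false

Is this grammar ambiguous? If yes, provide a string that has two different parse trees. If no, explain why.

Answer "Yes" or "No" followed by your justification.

No - the grammar is unambiguous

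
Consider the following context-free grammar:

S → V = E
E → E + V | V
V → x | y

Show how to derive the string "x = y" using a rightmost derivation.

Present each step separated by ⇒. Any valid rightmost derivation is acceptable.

S ⇒ V = E ⇒ V = V ⇒ V = y ⇒ x = y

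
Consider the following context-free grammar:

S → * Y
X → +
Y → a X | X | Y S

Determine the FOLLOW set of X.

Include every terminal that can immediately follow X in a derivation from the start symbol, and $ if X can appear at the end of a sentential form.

We compute FOLLOW(X) using the standard algorithm.
FOLLOW(S) starts with {$}.
FIRST(S) = {*}
FIRST(X) = {+}
FIRST(Y) = {+, a}
FOLLOW(S) = {$, *}
FOLLOW(X) = {$, *}
FOLLOW(Y) = {$, *}
Therefore, FOLLOW(X) = {$, *}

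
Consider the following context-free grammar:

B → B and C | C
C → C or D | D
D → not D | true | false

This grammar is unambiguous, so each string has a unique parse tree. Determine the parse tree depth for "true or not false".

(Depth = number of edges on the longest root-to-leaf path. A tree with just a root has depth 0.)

4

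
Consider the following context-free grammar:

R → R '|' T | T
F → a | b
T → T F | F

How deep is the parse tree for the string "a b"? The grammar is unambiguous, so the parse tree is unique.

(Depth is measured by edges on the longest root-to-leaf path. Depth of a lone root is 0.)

4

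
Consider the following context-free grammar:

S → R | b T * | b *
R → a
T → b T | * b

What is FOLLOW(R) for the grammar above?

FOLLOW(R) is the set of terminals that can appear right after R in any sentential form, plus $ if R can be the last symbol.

We compute FOLLOW(R) using the standard algorithm.
FOLLOW(S) starts with {$}.
FIRST(R) = {a}
FIRST(S) = {a, b}
FIRST(T) = {*, b}
FOLLOW(R) = {$}
FOLLOW(S) = {$}
FOLLOW(T) = {*}
Therefore, FOLLOW(R) = {$}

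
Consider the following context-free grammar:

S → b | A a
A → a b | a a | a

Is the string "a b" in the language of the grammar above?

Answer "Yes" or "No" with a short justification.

No - no valid derivation exists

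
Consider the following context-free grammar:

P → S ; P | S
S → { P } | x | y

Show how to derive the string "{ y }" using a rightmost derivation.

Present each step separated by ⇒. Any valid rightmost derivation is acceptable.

P ⇒ S ⇒ { P } ⇒ { S } ⇒ { y }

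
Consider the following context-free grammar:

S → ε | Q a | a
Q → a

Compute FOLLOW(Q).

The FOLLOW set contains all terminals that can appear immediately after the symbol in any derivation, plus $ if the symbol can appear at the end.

We compute FOLLOW(Q) using the standard algorithm.
FOLLOW(S) starts with {$}.
FIRST(Q) = {a}
FIRST(S) = {a, ε}
FOLLOW(Q) = {a}
FOLLOW(S) = {$}
Therefore, FOLLOW(Q) = {a}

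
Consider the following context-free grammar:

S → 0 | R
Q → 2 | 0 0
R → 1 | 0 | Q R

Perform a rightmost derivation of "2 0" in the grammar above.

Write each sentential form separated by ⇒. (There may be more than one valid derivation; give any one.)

S ⇒ R ⇒ Q R ⇒ Q 0 ⇒ 2 0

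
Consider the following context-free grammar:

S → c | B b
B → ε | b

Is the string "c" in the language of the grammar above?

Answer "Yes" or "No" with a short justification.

Yes - a valid derivation exists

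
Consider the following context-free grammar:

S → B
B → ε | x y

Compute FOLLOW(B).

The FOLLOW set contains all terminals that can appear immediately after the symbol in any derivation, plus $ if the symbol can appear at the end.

We compute FOLLOW(B) using the standard algorithm.
FOLLOW(S) starts with {$}.
FIRST(B) = {x, ε}
FIRST(S) = {x, ε}
FOLLOW(B) = {$}
FOLLOW(S) = {$}
Therefore, FOLLOW(B) = {$}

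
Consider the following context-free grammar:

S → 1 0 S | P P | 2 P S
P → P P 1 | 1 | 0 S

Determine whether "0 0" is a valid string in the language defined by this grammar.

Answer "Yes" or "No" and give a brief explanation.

No - no valid derivation exists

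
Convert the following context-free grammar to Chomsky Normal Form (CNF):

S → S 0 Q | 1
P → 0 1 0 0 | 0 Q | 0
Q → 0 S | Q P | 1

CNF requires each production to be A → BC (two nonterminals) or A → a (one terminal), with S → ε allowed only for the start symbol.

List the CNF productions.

T0 → 0; S → 1; T1 → 1; P → 0; Q → 1; S → S X0; X0 → T0 Q; P → T0 X1; X1 → T1 X2; X2 → T0 T0; P → T0 Q; Q → T0 S; Q → Q P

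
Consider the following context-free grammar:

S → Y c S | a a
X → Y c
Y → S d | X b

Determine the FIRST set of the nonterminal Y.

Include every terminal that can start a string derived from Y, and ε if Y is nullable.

We compute FIRST(Y) using the standard algorithm.
FIRST(S) = {a}
FIRST(X) = {a}
FIRST(Y) = {a}
Therefore, FIRST(Y) = {a}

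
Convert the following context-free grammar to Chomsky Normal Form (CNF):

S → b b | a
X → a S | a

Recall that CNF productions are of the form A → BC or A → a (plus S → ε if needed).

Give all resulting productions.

TB → b; S → a; TA → a; X → a; S → TB TB; X → TA S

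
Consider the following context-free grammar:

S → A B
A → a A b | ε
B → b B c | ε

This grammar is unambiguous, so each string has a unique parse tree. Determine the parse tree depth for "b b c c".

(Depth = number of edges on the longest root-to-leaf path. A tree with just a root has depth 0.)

4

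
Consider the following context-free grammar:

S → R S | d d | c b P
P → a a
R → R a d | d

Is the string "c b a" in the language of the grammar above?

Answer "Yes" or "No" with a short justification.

No - no valid derivation exists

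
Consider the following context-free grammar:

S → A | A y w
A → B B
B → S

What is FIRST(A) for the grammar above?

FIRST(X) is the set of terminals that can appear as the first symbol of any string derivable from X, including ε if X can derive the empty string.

We compute FIRST(A) using the standard algorithm.
FIRST(A) = {}
FIRST(B) = {}
FIRST(S) = {}
Therefore, FIRST(A) = {}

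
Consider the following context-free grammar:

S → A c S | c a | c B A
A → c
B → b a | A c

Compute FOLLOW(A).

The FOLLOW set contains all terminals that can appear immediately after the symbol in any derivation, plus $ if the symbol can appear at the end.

We compute FOLLOW(A) using the standard algorithm.
FOLLOW(S) starts with {$}.
FIRST(A) = {c}
FIRST(B) = {b, c}
FIRST(S) = {c}
FOLLOW(A) = {$, c}
FOLLOW(B) = {c}
FOLLOW(S) = {$}
Therefore, FOLLOW(A) = {$, c}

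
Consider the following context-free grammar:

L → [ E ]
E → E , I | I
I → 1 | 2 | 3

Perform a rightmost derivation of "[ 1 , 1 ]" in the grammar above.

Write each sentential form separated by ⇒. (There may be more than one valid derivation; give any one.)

L ⇒ [ E ] ⇒ [ E , I ] ⇒ [ E , 1 ] ⇒ [ I , 1 ] ⇒ [ 1 , 1 ]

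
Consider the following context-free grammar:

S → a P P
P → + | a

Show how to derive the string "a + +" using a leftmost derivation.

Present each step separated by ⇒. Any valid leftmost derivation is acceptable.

S ⇒ a P P ⇒ a + P ⇒ a + +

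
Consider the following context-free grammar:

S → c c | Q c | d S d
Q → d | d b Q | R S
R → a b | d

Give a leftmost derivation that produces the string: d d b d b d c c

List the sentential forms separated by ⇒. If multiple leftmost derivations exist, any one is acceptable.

S ⇒ Q c ⇒ R S c ⇒ d S c ⇒ d Q c c ⇒ d d b Q c c ⇒ d d b d b Q c c ⇒ d d b d b d c c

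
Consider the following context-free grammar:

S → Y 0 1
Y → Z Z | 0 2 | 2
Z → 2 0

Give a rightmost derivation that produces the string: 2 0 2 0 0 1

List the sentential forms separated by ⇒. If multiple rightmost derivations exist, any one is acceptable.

S ⇒ Y 0 1 ⇒ Z Z 0 1 ⇒ Z 2 0 0 1 ⇒ 2 0 2 0 0 1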